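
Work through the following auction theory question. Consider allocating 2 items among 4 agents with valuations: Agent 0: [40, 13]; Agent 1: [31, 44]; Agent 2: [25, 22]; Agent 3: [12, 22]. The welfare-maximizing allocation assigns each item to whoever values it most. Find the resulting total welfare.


Step 1: For each item, find the maximum value among all agents.
Step 2: Item 0 -> Agent 0 (value 40)
Step 3: Item 1 -> Agent 1 (value 44)
Step 4: Total welfare = 40 + 44 = 84

84


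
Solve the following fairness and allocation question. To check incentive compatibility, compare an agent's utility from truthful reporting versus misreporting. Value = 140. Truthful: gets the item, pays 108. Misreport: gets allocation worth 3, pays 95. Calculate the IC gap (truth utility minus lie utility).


Step 1: U(truth) = value - payment = 140 - 108 = 32
Step 2: U(lie) = allocation - payment = 3 - 95 = -92
Step 3: IC gap = 32 - (-92) = 124

124


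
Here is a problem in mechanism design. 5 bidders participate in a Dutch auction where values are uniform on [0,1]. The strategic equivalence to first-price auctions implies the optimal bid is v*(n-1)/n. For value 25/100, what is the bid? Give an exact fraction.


Step 1: Dutch auctions are strategically equivalent to first-price auctions
Step 2: The equilibrium bid is b(v) = v*(n-1)/n
Step 3: b = 1/4 * 4/5
Step 4: b = 1/5

1/5


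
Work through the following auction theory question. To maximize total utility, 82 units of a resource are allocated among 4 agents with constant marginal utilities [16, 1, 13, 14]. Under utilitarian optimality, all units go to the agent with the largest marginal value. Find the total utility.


Step 1: The marginal utilities are [16, 1, 13, 14]
Step 2: The highest marginal utility is 16
Step 3: All 82 units go to that agent
Step 4: Total utility = 16 * 82 = 1312

1312


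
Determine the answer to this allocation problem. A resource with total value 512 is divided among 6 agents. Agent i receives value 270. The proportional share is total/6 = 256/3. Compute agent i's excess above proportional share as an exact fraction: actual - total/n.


Step 1: Proportional share = 512/6 = 256/3
Step 2: Agent's actual allocation = 270
Step 3: Excess = 270 - 256/3 = 554/3

554/3


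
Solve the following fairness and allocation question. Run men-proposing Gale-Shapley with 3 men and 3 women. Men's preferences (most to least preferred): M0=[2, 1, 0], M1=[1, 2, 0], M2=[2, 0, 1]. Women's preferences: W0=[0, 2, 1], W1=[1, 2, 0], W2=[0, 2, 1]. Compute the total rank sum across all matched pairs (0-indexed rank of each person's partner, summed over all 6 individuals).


Step 1: Run Gale-Shapley (men propose, women hold best offer):
  M0 proposes to W2; she accepts
  M1 proposes to W1; she accepts
  M2 proposes to W2; rejected
  M2 proposes to W0; she accepts
Step 2: Final matching: W0-M2, W1-M1, W2-M0
Step 3: 0-indexed ranks (man's rank of his match, then woman's): 1 + 1 + 0 + 0 + 0 + 0
Step 4: Total rank sum = 2

2


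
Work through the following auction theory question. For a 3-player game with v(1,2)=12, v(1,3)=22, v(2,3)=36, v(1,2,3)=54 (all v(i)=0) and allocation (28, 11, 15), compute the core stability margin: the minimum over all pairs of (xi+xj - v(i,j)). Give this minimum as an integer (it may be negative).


Step 1: Slack for coalition (1,2): x1+x2 - v12 = 39 - 12 = 27
Step 2: Slack for coalition (1,3): x1+x3 - v13 = 43 - 22 = 21
Step 3: Slack for coalition (2,3): x2+x3 - v23 = 26 - 36 = -10
Step 4: Minimum slack = min(27, 21, -10) = -10, attained by (2,3); coalition (2,3) can block (slack < 0), so the allocation is not in the core

-10


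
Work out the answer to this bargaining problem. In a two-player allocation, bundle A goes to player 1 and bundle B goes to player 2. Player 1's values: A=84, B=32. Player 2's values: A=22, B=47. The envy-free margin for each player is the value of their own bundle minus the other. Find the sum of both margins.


Step 1: Player 1's margin = v1(A) - v1(B) = 84 - 32 = 52
Step 2: Player 2's margin = v2(B) - v2(A) = 47 - 22 = 25
Step 3: Total margin = 52 + 25 = 77

77


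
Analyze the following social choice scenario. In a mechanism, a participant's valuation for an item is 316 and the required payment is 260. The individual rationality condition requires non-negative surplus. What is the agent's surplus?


Step 1: Surplus = value - payment = 316 - 260 = 56
Step 2: IR is satisfied (surplus >= 0)

56


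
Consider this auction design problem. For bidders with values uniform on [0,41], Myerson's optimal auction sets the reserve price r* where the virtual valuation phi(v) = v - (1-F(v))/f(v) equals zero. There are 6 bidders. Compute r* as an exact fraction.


Step 1: For U[0,41], F(v) = v/41 and f(v) = 1/41
Step 2: phi(v) = v - (1 - v/41)/(1/41) = v - (41 - v) = 2v - 41
Step 3: Set phi(r*) = 0: 2r* - 41 = 0
Step 4: r* = 41/2 (the number of bidders n = 6 does not enter)

41/2


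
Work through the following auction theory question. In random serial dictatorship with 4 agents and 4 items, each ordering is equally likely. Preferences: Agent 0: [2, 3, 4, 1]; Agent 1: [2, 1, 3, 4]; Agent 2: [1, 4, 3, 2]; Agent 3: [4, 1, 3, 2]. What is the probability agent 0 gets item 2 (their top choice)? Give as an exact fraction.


Step 1: Agent 0 wants item 2
Step 2: There are 24 possible orderings of agents
Step 3: In 12 orderings, agent 0 gets item 2
Step 4: Probability = 12/24 = 1/2

1/2


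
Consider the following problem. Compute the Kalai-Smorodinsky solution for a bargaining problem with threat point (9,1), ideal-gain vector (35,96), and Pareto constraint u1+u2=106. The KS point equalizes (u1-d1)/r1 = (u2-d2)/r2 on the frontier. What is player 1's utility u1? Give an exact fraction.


Step 1: At the KS point, (u1-d1)/r1 = (u2-d2)/r2 = t and u1+u2 = 106
Step 2: u1 = d1 + r1*t and u2 = d2 + r2*t, so (d1 + r1*t) + (d2 + r2*t) = 106
Step 3: t = (106 - 9 - 1)/(35 + 96) = 96/131
Step 4: u1 = d1 + r1*t = 9 + 35 * 96/131 = 4539/131
Step 5: (Check: u2 = d2 + r2*t = 9347/131; u1+u2 = 4539/131 + 9347/131 = 106, on the frontier.)

4539/131


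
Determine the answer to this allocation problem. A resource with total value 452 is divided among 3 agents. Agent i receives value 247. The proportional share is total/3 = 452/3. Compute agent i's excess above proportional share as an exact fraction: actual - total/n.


Step 1: Proportional share = 452/3
Step 2: Agent's actual allocation = 247
Step 3: Excess = 247 - 452/3 = 289/3

289/3


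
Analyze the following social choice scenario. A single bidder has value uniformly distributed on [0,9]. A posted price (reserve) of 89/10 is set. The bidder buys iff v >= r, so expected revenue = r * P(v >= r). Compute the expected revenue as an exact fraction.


Step 1: Posted price r = 89/10, value support [0,9]
Step 2: P(v >= r) = (9 - 89/10)/9 = 1/90
Step 3: Expected revenue = r * P(v >= r) = 89/10 * 1/90
Step 4: Revenue = 89/900

89/900


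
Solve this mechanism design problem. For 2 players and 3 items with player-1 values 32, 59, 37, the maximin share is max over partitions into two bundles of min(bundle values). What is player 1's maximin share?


Step 1: Item values = 32, 59, 37
Step 2: Enumerate all 2-bundle partitions and take the smaller bundle:
  Partition 1: {32} vs {59,37} -> bundles 32, 96; min = 32
  Partition 2: {59} vs {32,37} -> bundles 59, 69; min = 59
  Partition 3: {37} vs {32,59} -> bundles 37, 91; min = 37
Step 3: MMS = max(32, 59, 37) = 59

59


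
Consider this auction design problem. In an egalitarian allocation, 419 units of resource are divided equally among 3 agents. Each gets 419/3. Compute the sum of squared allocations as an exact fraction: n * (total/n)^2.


Step 1: Each agent's share = 419/3
Step 2: Square of each share = (419/3)^2 = 175561/9
Step 3: Sum of squares = 3 * 175561/9 = 175561/3

175561/3


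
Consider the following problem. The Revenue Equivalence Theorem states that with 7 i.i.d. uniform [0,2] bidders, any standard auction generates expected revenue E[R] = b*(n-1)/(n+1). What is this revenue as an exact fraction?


Step 1: By Revenue Equivalence, expected revenue = b*(n-1)/(n+1)
Step 2: Substituting n = 7, b = 2
Step 3: Revenue = 2*(7-1)/(7+1) = 2*6/8
Step 4: Revenue = 12/8 = 3/2

3/2


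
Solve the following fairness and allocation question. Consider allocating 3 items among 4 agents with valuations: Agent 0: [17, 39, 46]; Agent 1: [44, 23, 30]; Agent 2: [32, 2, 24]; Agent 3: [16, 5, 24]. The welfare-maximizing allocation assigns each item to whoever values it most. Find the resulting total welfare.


Step 1: For each item, find the maximum value among all agents.
Step 2: Item 0 -> Agent 1 (value 44)
Step 3: Item 1 -> Agent 0 (value 39)
Step 4: Item 2 -> Agent 0 (value 46)
Step 5: Total welfare = 44 + 39 + 46 = 129

129


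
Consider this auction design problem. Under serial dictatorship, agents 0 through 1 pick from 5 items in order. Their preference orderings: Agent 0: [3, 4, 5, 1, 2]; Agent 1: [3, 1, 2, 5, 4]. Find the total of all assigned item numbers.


Step 1: Agent 0 picks item 3
Step 2: Agent 1 picks item 1
Step 3: Sum = 3 + 1 = 4

4


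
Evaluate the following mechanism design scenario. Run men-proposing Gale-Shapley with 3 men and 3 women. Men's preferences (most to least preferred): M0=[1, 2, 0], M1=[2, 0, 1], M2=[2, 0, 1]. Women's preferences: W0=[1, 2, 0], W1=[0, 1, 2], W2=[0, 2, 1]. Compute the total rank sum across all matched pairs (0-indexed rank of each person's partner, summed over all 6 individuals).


Step 1: Run Gale-Shapley (men propose, women hold best offer):
  M0 proposes to W1; she accepts
  M1 proposes to W2; she accepts
  M2 proposes to W2; she switches from M1
  M1 proposes to W0; she accepts
Step 2: Final matching: W0-M1, W1-M0, W2-M2
Step 3: 0-indexed ranks (man's rank of his match, then woman's): 1 + 0 + 0 + 0 + 0 + 1
Step 4: Total rank sum = 2

2


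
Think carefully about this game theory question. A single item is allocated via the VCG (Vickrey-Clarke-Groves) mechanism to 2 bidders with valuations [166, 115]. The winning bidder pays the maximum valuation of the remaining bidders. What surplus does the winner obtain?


Step 1: The winner is the agent with the highest value: agent 0 with value 166
Step 2: Values of other agents: [115]
Step 3: VCG payment = max of others' values = 115
Step 4: Surplus = 166 - 115 = 51

51


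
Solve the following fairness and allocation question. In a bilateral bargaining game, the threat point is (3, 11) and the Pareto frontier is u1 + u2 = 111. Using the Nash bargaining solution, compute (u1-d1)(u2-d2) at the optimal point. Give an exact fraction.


Step 1: The Nash solution splits surplus symmetrically above the disagreement point
Step 2: u1 = (total + d1 - d2)/2 = (111 + 3 - 11)/2 = 103/2
Step 3: u2 = (total - d1 + d2)/2 = (111 - 3 + 11)/2 = 119/2
Step 4: Nash product = (103/2 - 3) * (119/2 - 11)
Step 5: = 97/2 * 97/2 = 9409/4

9409/4


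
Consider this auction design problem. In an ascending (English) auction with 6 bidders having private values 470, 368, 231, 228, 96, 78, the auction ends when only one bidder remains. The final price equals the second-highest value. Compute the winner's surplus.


Step 1: Identify the highest value: 470
Step 2: Identify the second-highest value: 368
Step 3: The final price = second-highest value = 368
Step 4: Surplus = 470 - 368 = 102

102


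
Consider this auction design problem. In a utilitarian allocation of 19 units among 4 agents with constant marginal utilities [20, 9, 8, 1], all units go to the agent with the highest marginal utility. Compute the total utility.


Step 1: The marginal utilities are [20, 9, 8, 1]
Step 2: The highest marginal utility is 20
Step 3: All 19 units go to that agent
Step 4: Total utility = 20 * 19 = 380

380


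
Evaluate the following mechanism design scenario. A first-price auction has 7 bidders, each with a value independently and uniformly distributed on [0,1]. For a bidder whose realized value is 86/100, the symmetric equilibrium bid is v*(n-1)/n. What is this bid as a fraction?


Step 1: The symmetric BNE bidding function is b(v) = v * (n-1) / n
Step 2: Substitute v = 43/50 and n = 7
Step 3: b = 43/50 * 6/7
Step 4: b = 129/175

129/175


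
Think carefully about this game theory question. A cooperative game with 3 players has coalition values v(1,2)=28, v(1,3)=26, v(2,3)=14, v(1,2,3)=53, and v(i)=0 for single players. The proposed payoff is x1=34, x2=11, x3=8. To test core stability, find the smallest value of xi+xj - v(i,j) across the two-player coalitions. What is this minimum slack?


Step 1: Slack for coalition (1,2): x1+x2 - v12 = 45 - 28 = 17
Step 2: Slack for coalition (1,3): x1+x3 - v13 = 42 - 26 = 16
Step 3: Slack for coalition (2,3): x2+x3 - v23 = 19 - 14 = 5
Step 4: Minimum slack = min(17, 16, 5) = 5, attained by (2,3); no pair can gain by deviating, so the allocation is in the core

5


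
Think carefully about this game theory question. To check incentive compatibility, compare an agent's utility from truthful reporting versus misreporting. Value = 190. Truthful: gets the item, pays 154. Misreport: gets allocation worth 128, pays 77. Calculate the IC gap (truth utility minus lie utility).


Step 1: U(truth) = value - payment = 190 - 154 = 36
Step 2: U(lie) = allocation - payment = 128 - 77 = 51
Step 3: IC gap = 36 - 51 = -15

-15


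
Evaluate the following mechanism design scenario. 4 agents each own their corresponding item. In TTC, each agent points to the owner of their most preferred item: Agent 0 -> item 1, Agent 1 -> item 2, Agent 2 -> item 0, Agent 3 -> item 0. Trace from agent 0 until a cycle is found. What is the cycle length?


Step 1: Trace the pointer graph from agent 0: 0 -> 1 -> 2 -> 0
Step 2: A cycle is detected when we revisit agent 0
Step 3: The cycle is: 0 -> 1 -> 2 -> 0
Step 4: Cycle length = 3

3


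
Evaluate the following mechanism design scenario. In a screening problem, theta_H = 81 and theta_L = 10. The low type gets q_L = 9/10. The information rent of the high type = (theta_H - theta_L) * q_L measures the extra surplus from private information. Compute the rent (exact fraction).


Step 1: theta_H - theta_L = 81 - 10 = 71
Step 2: Information rent = (theta_H - theta_L) * q_L
Step 3: = 71 * 9/10
Step 4: = 639/10

639/10


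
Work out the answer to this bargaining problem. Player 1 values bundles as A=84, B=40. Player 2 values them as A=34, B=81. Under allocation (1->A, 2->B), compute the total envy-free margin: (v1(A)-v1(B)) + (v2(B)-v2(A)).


Step 1: Player 1's margin = v1(A) - v1(B) = 84 - 40 = 44
Step 2: Player 2's margin = v2(B) - v2(A) = 81 - 34 = 47
Step 3: Total margin = 44 + 47 = 91

91


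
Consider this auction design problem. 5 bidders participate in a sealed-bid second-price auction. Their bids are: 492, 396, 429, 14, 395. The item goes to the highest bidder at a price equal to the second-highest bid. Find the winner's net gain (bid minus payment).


Step 1: Sort bids in descending order: 492, 429, 396, 395, 14
Step 2: The winning bid is the highest: 492
Step 3: The payment equals the second-highest bid: 429
Step 4: Surplus = winner's bid - payment = 492 - 429 = 63

63


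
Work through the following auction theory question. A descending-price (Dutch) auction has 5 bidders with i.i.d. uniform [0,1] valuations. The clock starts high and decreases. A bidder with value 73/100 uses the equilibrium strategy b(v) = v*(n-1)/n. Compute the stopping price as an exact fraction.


Step 1: Dutch auctions are strategically equivalent to first-price auctions
Step 2: The equilibrium bid is b(v) = v*(n-1)/n
Step 3: b = 73/100 * 4/5
Step 4: b = 73/125

73/125


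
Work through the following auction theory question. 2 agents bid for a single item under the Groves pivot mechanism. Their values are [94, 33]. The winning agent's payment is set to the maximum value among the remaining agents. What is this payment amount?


Step 1: The efficient winner is agent 0 with value 94
Step 2: Other agents' values: [33]
Step 3: Pivot payment = max(others) = 33
Step 4: The winner pays 33

33


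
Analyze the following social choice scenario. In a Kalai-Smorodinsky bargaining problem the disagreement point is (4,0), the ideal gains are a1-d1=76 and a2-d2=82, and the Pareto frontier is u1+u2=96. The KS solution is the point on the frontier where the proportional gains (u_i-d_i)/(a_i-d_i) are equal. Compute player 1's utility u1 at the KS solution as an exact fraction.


Step 1: At the KS point, (u1-d1)/r1 = (u2-d2)/r2 = t and u1+u2 = 96
Step 2: u1 = d1 + r1*t and u2 = d2 + r2*t, so (d1 + r1*t) + (d2 + r2*t) = 96
Step 3: t = (96 - 4 - 0)/(76 + 82) = 92/158 = 46/79
Step 4: u1 = d1 + r1*t = 4 + 76 * 46/79 = 3812/79
Step 5: (Check: u2 = d2 + r2*t = 3772/79; u1+u2 = 3812/79 + 3772/79 = 96, on the frontier.)

3812/79


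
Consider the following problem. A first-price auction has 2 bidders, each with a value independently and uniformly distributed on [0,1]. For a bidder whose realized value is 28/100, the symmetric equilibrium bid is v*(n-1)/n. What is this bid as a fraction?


Step 1: The symmetric BNE bidding function is b(v) = v * (n-1) / n
Step 2: Substitute v = 7/25 and n = 2
Step 3: b = 7/25 * 1/2
Step 4: b = 7/50

7/50


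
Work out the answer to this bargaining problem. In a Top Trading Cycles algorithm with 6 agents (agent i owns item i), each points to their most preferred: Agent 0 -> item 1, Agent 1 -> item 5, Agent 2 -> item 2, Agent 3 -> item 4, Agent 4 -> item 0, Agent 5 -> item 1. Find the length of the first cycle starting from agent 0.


Step 1: Trace the pointer graph from agent 0: 0 -> 1 -> 5 -> 1
Step 2: A cycle is detected when we revisit agent 1
Step 3: The cycle is: 1 -> 5 -> 1
Step 4: Cycle length = 2

2


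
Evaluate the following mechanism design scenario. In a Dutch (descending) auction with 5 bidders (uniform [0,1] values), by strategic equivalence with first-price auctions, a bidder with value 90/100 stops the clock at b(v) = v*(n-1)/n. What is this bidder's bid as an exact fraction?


Step 1: Dutch auctions are strategically equivalent to first-price auctions
Step 2: The equilibrium bid is b(v) = v*(n-1)/n
Step 3: b = 9/10 * 4/5
Step 4: b = 18/25

18/25


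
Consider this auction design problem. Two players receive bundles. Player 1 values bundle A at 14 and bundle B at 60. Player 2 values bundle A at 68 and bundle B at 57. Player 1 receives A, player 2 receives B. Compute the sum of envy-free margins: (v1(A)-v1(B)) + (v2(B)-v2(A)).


Step 1: Player 1's margin = v1(A) - v1(B) = 14 - 60 = -46
Step 2: Player 2's margin = v2(B) - v2(A) = 57 - 68 = -11
Step 3: Total margin = -46 + -11 = -57

-57


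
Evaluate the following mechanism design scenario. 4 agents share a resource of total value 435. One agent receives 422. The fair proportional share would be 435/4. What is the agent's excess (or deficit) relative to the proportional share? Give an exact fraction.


Step 1: Proportional share = 435/4
Step 2: Agent's actual allocation = 422
Step 3: Excess = 422 - 435/4 = 1253/4

1253/4


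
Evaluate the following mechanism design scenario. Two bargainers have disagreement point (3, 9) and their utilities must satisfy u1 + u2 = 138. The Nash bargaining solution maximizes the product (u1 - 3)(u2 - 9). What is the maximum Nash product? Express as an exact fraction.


Step 1: The Nash solution splits surplus symmetrically above the disagreement point
Step 2: u1 = (total + d1 - d2)/2 = (138 + 3 - 9)/2 = 66
Step 3: u2 = (total - d1 + d2)/2 = (138 - 3 + 9)/2 = 72
Step 4: Nash product = (66 - 3) * (72 - 9)
Step 5: = 63 * 63 = 3969

3969


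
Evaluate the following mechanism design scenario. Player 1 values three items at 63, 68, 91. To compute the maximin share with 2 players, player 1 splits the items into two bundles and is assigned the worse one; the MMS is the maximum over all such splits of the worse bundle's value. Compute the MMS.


Step 1: Item values = 63, 68, 91
Step 2: Enumerate all 2-bundle partitions and take the smaller bundle:
  Partition 1: {63} vs {68,91} -> bundles 63, 159; min = 63
  Partition 2: {68} vs {63,91} -> bundles 68, 154; min = 68
  Partition 3: {91} vs {63,68} -> bundles 91, 131; min = 91
Step 3: MMS = max(63, 68, 91) = 91

91


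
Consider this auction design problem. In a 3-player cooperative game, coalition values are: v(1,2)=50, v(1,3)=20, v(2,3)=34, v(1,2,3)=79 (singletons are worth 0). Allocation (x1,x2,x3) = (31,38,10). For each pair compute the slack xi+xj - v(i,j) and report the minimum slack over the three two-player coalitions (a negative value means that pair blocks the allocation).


Step 1: Slack for coalition (1,2): x1+x2 - v12 = 69 - 50 = 19
Step 2: Slack for coalition (1,3): x1+x3 - v13 = 41 - 20 = 21
Step 3: Slack for coalition (2,3): x2+x3 - v23 = 48 - 34 = 14
Step 4: Minimum slack = min(19, 21, 14) = 14, attained by (2,3); no pair can gain by deviating, so the allocation is in the core

14


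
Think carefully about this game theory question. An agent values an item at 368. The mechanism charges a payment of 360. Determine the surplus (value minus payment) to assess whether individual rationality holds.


Step 1: Surplus = value - payment = 368 - 360 = 8
Step 2: IR is satisfied (surplus >= 0)

8


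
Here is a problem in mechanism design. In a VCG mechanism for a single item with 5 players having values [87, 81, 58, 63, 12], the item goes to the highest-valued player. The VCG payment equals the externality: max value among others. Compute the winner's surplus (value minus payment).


Step 1: The winner is the agent with the highest value: agent 0 with value 87
Step 2: Values of other agents: [81, 58, 63, 12]
Step 3: VCG payment = max of others' values = 81
Step 4: Surplus = 87 - 81 = 6

6


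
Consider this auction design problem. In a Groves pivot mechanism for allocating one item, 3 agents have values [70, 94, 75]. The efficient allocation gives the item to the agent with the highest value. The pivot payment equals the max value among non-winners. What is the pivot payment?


Step 1: The efficient winner is agent 1 with value 94
Step 2: Other agents' values: [70, 75]
Step 3: Pivot payment = max(others) = 75
Step 4: The winner pays 75

75


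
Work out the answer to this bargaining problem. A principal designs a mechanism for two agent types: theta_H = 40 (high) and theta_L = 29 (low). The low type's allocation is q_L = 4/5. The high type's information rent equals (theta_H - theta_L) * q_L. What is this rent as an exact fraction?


Step 1: theta_H - theta_L = 40 - 29 = 11
Step 2: Information rent = (theta_H - theta_L) * q_L
Step 3: = 11 * 4/5
Step 4: = 44/5

44/5


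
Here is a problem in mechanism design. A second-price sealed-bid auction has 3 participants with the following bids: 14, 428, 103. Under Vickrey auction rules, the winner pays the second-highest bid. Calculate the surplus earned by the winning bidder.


Step 1: Sort bids in descending order: 428, 103, 14
Step 2: The winning bid is the highest: 428
Step 3: The payment equals the second-highest bid: 103
Step 4: Surplus = winner's bid - payment = 428 - 103 = 325

325


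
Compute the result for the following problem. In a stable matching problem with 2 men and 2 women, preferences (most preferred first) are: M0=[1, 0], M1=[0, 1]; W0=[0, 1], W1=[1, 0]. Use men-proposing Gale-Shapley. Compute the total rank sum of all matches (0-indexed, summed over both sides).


Step 1: Run Gale-Shapley (men propose, women hold best offer):
  M0 proposes to W1; she accepts
  M1 proposes to W0; she accepts
Step 2: Final matching: W0-M1, W1-M0
Step 3: 0-indexed ranks (man's rank of his match, then woman's): 0 + 1 + 0 + 1
Step 4: Total rank sum = 2

2


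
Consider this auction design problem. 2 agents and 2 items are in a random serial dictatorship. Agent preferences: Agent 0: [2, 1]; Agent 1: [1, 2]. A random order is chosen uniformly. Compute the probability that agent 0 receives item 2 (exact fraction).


Step 1: Agent 0 wants item 2
Step 2: There are 2 possible orderings of agents
Step 3: In 2 orderings, agent 0 gets item 2
Step 4: Probability = 2/2 = 1

1


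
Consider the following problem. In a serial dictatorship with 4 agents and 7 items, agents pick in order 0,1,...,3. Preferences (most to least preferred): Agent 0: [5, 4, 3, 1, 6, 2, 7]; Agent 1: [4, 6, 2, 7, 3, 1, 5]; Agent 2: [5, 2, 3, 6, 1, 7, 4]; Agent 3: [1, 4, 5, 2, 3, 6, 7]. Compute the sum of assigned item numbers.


Step 1: Agent 0 picks item 5
Step 2: Agent 1 picks item 4
Step 3: Agent 2 picks item 2
Step 4: Agent 3 picks item 1
Step 5: Sum = 5 + 4 + 2 + 1 = 12

12


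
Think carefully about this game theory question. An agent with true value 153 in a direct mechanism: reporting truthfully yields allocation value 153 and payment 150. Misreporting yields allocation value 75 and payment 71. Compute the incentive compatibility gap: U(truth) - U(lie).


Step 1: U(truth) = value - payment = 153 - 150 = 3
Step 2: U(lie) = allocation - payment = 75 - 71 = 4
Step 3: IC gap = 3 - 4 = -1

-1


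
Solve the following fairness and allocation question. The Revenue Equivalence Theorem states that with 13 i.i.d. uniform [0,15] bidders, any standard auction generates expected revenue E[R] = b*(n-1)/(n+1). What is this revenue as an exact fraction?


Step 1: By Revenue Equivalence, expected revenue = b*(n-1)/(n+1)
Step 2: Substituting n = 13, b = 15
Step 3: Revenue = 15*(13-1)/(13+1) = 15*12/14
Step 4: Revenue = 180/14 = 90/7

90/7


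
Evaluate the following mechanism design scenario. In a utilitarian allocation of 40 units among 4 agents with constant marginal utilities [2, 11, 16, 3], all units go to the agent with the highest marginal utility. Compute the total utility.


Step 1: The marginal utilities are [2, 11, 16, 3]
Step 2: The highest marginal utility is 16
Step 3: All 40 units go to that agent
Step 4: Total utility = 16 * 40 = 640

640


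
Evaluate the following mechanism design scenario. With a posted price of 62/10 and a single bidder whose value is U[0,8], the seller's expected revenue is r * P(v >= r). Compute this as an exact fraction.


Step 1: Posted price r = 31/5, value support [0,8]
Step 2: P(v >= r) = (8 - 31/5)/8 = 9/40
Step 3: Expected revenue = r * P(v >= r) = 31/5 * 9/40
Step 4: Revenue = 279/200

279/200


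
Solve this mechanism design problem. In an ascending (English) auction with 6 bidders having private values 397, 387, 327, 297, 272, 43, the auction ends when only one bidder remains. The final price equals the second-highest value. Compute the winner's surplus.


Step 1: Identify the highest value: 397
Step 2: Identify the second-highest value: 387
Step 3: The final price = second-highest value = 387
Step 4: Surplus = 397 - 387 = 10

10


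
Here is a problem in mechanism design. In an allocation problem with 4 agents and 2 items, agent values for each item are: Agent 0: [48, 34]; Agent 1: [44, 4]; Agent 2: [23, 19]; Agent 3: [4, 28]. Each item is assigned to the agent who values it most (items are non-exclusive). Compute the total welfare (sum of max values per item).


Step 1: For each item, find the maximum value among all agents.
Step 2: Item 0 -> Agent 0 (value 48)
Step 3: Item 1 -> Agent 0 (value 34)
Step 4: Total welfare = 48 + 34 = 82

82


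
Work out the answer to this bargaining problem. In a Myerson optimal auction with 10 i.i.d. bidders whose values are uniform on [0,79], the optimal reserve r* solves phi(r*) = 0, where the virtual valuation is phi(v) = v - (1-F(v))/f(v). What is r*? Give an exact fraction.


Step 1: For U[0,79], F(v) = v/79 and f(v) = 1/79
Step 2: phi(v) = v - (1 - v/79)/(1/79) = v - (79 - v) = 2v - 79
Step 3: Set phi(r*) = 0: 2r* - 79 = 0
Step 4: r* = 79/2 (the number of bidders n = 10 does not enter)

79/2


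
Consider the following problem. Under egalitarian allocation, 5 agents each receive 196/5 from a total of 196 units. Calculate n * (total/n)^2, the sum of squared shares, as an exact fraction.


Step 1: Each agent's share = 196/5
Step 2: Square of each share = (196/5)^2 = 38416/25
Step 3: Sum of squares = 5 * 38416/25 = 38416/5

38416/5


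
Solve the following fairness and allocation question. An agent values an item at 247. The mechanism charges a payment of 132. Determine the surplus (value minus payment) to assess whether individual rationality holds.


Step 1: Surplus = value - payment = 247 - 132 = 115
Step 2: IR is satisfied (surplus >= 0)

115


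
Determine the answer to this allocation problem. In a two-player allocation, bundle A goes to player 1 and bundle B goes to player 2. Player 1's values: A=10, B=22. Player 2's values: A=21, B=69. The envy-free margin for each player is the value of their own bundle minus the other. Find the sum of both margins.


Step 1: Player 1's margin = v1(A) - v1(B) = 10 - 22 = -12
Step 2: Player 2's margin = v2(B) - v2(A) = 69 - 21 = 48
Step 3: Total margin = -12 + 48 = 36

36


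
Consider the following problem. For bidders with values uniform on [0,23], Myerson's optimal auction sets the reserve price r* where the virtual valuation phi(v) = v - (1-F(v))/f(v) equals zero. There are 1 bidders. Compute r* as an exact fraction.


Step 1: For U[0,23], F(v) = v/23 and f(v) = 1/23
Step 2: phi(v) = v - (1 - v/23)/(1/23) = v - (23 - v) = 2v - 23
Step 3: Set phi(r*) = 0: 2r* - 23 = 0
Step 4: r* = 23/2 (the number of bidders n = 1 does not enter)

23/2


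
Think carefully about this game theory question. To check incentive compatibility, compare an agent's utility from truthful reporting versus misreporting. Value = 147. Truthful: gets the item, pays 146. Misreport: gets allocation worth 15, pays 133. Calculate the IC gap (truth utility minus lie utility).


Step 1: U(truth) = value - payment = 147 - 146 = 1
Step 2: U(lie) = allocation - payment = 15 - 133 = -118
Step 3: IC gap = 1 - (-118) = 119

119


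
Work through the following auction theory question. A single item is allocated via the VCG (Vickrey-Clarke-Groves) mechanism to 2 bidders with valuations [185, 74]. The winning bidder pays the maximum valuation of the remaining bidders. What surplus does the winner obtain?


Step 1: The winner is the agent with the highest value: agent 0 with value 185
Step 2: Values of other agents: [74]
Step 3: VCG payment = max of others' values = 74
Step 4: Surplus = 185 - 74 = 111

111


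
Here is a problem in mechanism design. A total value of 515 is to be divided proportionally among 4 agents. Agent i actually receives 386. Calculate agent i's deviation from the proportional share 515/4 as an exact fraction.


Step 1: Proportional share = 515/4
Step 2: Agent's actual allocation = 386
Step 3: Excess = 386 - 515/4 = 1029/4

1029/4


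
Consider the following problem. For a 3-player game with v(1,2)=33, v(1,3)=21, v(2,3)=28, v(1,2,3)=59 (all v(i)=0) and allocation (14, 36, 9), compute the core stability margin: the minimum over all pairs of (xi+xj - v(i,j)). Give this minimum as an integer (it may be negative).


Step 1: Slack for coalition (1,2): x1+x2 - v12 = 50 - 33 = 17
Step 2: Slack for coalition (1,3): x1+x3 - v13 = 23 - 21 = 2
Step 3: Slack for coalition (2,3): x2+x3 - v23 = 45 - 28 = 17
Step 4: Minimum slack = min(17, 2, 17) = 2, attained by (1,3); no pair can gain by deviating, so the allocation is in the core

2


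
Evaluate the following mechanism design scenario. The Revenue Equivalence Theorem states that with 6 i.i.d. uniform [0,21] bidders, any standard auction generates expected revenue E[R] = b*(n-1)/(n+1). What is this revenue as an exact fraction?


Step 1: By Revenue Equivalence, expected revenue = b*(n-1)/(n+1)
Step 2: Substituting n = 6, b = 21
Step 3: Revenue = 21*(6-1)/(6+1) = 21*5/7
Step 4: Revenue = 105/7 = 15

15


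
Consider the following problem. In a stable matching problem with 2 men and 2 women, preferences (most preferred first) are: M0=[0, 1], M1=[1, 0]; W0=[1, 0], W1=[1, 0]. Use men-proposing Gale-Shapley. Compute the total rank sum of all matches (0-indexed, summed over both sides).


Step 1: Run Gale-Shapley (men propose, women hold best offer):
  M0 proposes to W0; she accepts
  M1 proposes to W1; she accepts
Step 2: Final matching: W0-M0, W1-M1
Step 3: 0-indexed ranks (man's rank of his match, then woman's): 0 + 1 + 0 + 0
Step 4: Total rank sum = 1

1


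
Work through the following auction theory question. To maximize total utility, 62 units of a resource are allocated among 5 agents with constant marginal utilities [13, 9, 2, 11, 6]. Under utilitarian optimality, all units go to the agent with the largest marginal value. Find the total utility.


Step 1: The marginal utilities are [13, 9, 2, 11, 6]
Step 2: The highest marginal utility is 13
Step 3: All 62 units go to that agent
Step 4: Total utility = 13 * 62 = 806

806


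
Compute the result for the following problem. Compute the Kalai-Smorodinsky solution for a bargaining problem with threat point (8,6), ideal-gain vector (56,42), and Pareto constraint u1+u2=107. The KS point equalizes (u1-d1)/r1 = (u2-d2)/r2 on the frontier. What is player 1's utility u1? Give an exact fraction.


Step 1: At the KS point, (u1-d1)/r1 = (u2-d2)/r2 = t and u1+u2 = 107
Step 2: u1 = d1 + r1*t and u2 = d2 + r2*t, so (d1 + r1*t) + (d2 + r2*t) = 107
Step 3: t = (107 - 8 - 6)/(56 + 42) = 93/98
Step 4: u1 = d1 + r1*t = 8 + 56 * 93/98 = 428/7
Step 5: (Check: u2 = d2 + r2*t = 321/7; u1+u2 = 428/7 + 321/7 = 107, on the frontier.)

428/7


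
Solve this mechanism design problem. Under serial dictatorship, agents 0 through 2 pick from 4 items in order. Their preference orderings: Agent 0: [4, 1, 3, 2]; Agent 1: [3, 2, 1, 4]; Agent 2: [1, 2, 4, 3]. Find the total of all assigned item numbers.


Step 1: Agent 0 picks item 4
Step 2: Agent 1 picks item 3
Step 3: Agent 2 picks item 1
Step 4: Sum = 4 + 3 + 1 = 8

8


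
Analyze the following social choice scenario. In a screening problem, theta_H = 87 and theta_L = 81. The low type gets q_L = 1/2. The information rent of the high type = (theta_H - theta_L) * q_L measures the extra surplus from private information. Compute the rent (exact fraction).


Step 1: theta_H - theta_L = 87 - 81 = 6
Step 2: Information rent = (theta_H - theta_L) * q_L
Step 3: = 6 * 1/2
Step 4: = 3

3


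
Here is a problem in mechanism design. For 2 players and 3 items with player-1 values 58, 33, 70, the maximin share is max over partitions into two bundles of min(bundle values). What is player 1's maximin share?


Step 1: Item values = 58, 33, 70
Step 2: Enumerate all 2-bundle partitions and take the smaller bundle:
  Partition 1: {58} vs {33,70} -> bundles 58, 103; min = 58
  Partition 2: {33} vs {58,70} -> bundles 33, 128; min = 33
  Partition 3: {70} vs {58,33} -> bundles 70, 91; min = 70
Step 3: MMS = max(58, 33, 70) = 70

70


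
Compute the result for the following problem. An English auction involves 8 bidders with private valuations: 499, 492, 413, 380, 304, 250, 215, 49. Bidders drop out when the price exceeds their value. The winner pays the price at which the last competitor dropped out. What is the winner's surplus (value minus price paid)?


Step 1: Identify the highest value: 499
Step 2: Identify the second-highest value: 492
Step 3: The final price = second-highest value = 492
Step 4: Surplus = 499 - 492 = 7

7


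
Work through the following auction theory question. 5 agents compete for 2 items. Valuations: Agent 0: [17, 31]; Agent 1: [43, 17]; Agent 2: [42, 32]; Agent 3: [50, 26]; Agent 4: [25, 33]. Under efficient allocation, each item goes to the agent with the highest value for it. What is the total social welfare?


Step 1: For each item, find the maximum value among all agents.
Step 2: Item 0 -> Agent 3 (value 50)
Step 3: Item 1 -> Agent 4 (value 33)
Step 4: Total welfare = 50 + 33 = 83

83


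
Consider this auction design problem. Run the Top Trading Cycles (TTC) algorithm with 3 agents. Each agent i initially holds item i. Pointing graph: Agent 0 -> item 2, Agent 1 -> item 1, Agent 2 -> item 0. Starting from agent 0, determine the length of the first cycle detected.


Step 1: Trace the pointer graph from agent 0: 0 -> 2 -> 0
Step 2: A cycle is detected when we revisit agent 0
Step 3: The cycle is: 0 -> 2 -> 0
Step 4: Cycle length = 2

2


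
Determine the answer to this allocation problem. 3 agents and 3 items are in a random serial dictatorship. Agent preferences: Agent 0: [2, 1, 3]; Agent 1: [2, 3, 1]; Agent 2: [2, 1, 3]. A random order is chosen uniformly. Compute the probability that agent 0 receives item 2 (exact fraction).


Step 1: Agent 0 wants item 2
Step 2: There are 6 possible orderings of agents
Step 3: In 2 orderings, agent 0 gets item 2
Step 4: Probability = 2/6 = 1/3

1/3


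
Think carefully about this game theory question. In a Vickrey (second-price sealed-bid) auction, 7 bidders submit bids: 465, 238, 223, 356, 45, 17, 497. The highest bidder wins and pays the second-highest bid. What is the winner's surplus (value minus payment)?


Step 1: Sort bids in descending order: 497, 465, 356, 238, 223, 45, 17
Step 2: The winning bid is the highest: 497
Step 3: The payment equals the second-highest bid: 465
Step 4: Surplus = winner's bid - payment = 497 - 465 = 32

32


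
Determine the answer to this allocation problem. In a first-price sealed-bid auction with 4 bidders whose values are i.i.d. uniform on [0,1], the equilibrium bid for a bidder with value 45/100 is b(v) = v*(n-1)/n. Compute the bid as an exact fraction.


Step 1: The symmetric BNE bidding function is b(v) = v * (n-1) / n
Step 2: Substitute v = 9/20 and n = 4
Step 3: b = 9/20 * 3/4
Step 4: b = 27/80

27/80


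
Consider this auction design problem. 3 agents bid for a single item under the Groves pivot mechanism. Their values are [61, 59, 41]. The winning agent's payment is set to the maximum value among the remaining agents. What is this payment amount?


Step 1: The efficient winner is agent 0 with value 61
Step 2: Other agents' values: [59, 41]
Step 3: Pivot payment = max(others) = 59
Step 4: The winner pays 59

59


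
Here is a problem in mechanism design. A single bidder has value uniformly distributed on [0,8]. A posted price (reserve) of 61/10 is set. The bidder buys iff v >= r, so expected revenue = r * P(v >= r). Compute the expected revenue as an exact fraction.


Step 1: Posted price r = 61/10, value support [0,8]
Step 2: P(v >= r) = (8 - 61/10)/8 = 19/80
Step 3: Expected revenue = r * P(v >= r) = 61/10 * 19/80
Step 4: Revenue = 1159/800

1159/800


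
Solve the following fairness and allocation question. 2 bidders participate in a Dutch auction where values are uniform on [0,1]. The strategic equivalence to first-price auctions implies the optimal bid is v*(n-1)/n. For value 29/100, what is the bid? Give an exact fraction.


Step 1: Dutch auctions are strategically equivalent to first-price auctions
Step 2: The equilibrium bid is b(v) = v*(n-1)/n
Step 3: b = 29/100 * 1/2
Step 4: b = 29/200

29/200


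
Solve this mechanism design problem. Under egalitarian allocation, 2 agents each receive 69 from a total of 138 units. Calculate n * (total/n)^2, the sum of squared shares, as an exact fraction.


Step 1: Each agent's share = 138/2 = 69
Step 2: Square of each share = (69)^2 = 4761
Step 3: Sum of squares = 2 * 4761 = 9522

9522


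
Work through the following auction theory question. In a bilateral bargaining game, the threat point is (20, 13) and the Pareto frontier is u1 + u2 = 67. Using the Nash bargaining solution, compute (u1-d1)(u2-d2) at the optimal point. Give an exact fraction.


Step 1: The Nash solution splits surplus symmetrically above the disagreement point
Step 2: u1 = (total + d1 - d2)/2 = (67 + 20 - 13)/2 = 37
Step 3: u2 = (total - d1 + d2)/2 = (67 - 20 + 13)/2 = 30
Step 4: Nash product = (37 - 20) * (30 - 13)
Step 5: = 17 * 17 = 289

289


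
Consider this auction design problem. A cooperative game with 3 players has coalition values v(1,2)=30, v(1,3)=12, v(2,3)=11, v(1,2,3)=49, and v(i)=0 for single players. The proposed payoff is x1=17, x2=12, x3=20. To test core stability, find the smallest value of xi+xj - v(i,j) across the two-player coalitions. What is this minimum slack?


Step 1: Slack for coalition (1,2): x1+x2 - v12 = 29 - 30 = -1
Step 2: Slack for coalition (1,3): x1+x3 - v13 = 37 - 12 = 25
Step 3: Slack for coalition (2,3): x2+x3 - v23 = 32 - 11 = 21
Step 4: Minimum slack = min(-1, 25, 21) = -1, attained by (1,2); coalition (1,2) can block (slack < 0), so the allocation is not in the core

-1
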